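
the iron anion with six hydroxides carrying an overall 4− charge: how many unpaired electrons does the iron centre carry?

4 unpaired electrons

Summing ligand charges against the −4 overall charge gives an oxidation state of +2 for iron.
Fe sits in group 8, so the d-electron count is 8 − 2 = 6.
The spin state decides the count: Hydroxide is a weak-field ligand for a first-row metal, so the complex is high-spin.
An octahedral high-spin d⁶ ion is t₂g⁴e_g², giving 4 unpaired electrons.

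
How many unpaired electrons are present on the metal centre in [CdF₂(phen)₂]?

0

Ligand charges: each fluoride is −1; 1,10-phenanthroline is neutral. With an overall charge of 0 the cadmium centre must be in the +2 oxidation state.
Cadmium is a group-12 element; Cd(II) is therefore d¹⁰.
Counting donor atoms: 2×fluoride (monodentate) → 2 donors; 2×1,10-phenanthroline (bidentate) → 4 donors. Coordination number = 6.
In an octahedral field the d¹⁰ configuration is t₂g⁶e_g⁴, giving 0 unpaired electrons.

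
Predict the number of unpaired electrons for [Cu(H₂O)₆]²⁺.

1

Ligand charges: water is neutral. With an overall charge of +2 the copper centre must be in the +2 oxidation state.
Group 11 minus oxidation state 2 gives a d⁹ configuration.
In an octahedral field the d⁹ configuration is t₂g⁶e_g³ (only one arrangement possible), giving 1 unpaired electron.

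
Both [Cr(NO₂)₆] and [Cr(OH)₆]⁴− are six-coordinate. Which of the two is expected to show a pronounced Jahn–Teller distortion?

[Cr(OH)₆]⁴−

[Cr(NO₂)₆]: Summing ligand charges against the 0 overall charge gives an oxidation state of +6 for chromium. Chromium is a group-6 element; Cr(VI) is therefore d⁰. The d⁰ configuration leaves the e_g set evenly filled (or empty) — no strong Jahn–Teller driving force.
[Cr(OH)₆]⁴−: Each hydroxide is −1; balancing the −4 overall charge requires Cr(II). Group 6 minus oxidation state 2 gives a d⁴ configuration. Hydroxide is a weak-field ligand for a first-row metal, so the complex is high-spin. The t₂g³e_g¹ (high-spin) configuration has an unevenly filled e_g set; the Jahn–Teller theorem predicts a tetragonal distortion (typically axial elongation) to lift the degeneracy.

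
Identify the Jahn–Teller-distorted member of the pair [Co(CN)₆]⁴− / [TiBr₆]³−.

[Co(CN)₆]⁴−: Summing ligand charges against the −4 overall charge gives an oxidation state of +2 for cobalt. Co sits in group 9, so the d-electron count is 9 − 2 = 7. Cyanide is a strong-field ligand (high in the spectrochemical series) for a first-row metal, so the complex is low-spin. The t₂g⁶e_g¹ (low-spin) configuration has an unevenly filled e_g set; the Jahn–Teller theorem predicts a tetragonal distortion (typically axial elongation) to lift the degeneracy.
[TiBr₆]³−: Summing ligand charges against the −3 overall charge gives an oxidation state of +3 for titanium. Group 4 minus oxidation state 3 gives a d¹ configuration. The d¹ configuration leaves the e_g set evenly filled (or empty) — no strong Jahn–Teller driving force.

[Co(CN)₆]⁴−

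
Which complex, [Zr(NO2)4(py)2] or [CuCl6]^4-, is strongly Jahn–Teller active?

[CuCl6]^4-

[Zr(NO2)4(py)2]: Ligand charges: each nitro (N-bound nitrite) is −1; pyridine is neutral. With an overall charge of 0 the zirconium centre must be in the +4 oxidation state. Zr sits in group 4, so the d-electron count is 4 − 4 = 0. The d⁰ configuration leaves the e_g set evenly filled (or empty) — no strong Jahn–Teller driving force.
[CuCl6]^4-: Each chloride is −1; balancing the −4 overall charge requires Cu(II). Group 11 minus oxidation state 2 gives a d⁹ configuration. The t₂g⁶e_g³ configuration has an unevenly filled e_g set; the Jahn–Teller theorem predicts a tetragonal distortion (typically axial elongation) to lift the degeneracy.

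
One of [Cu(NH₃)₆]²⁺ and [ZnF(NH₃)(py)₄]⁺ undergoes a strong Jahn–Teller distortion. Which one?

[Cu(NH₃)₆]²⁺: Ammonia is neutral; balancing the +2 overall charge requires Cu(II). Group 11 minus oxidation state 2 gives a d⁹ configuration. The t₂g⁶e_g³ configuration has an unevenly filled e_g set; the Jahn–Teller theorem predicts a tetragonal distortion (typically axial elongation) to lift the degeneracy.
[ZnF(NH₃)(py)₄]⁺: Summing ligand charges against the +1 overall charge gives an oxidation state of +2 for zinc. Group 12 minus oxidation state 2 gives a d¹⁰ configuration. The d¹⁰ configuration leaves the e_g set evenly filled (or empty) — no strong Jahn–Teller driving force.

[Cu(NH₃)₆]²⁺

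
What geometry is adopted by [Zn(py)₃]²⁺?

trigonal planar

Summing ligand charges against the +2 overall charge gives an oxidation state of +2 for zinc.
Zinc is a group-12 element; Zn(II) is therefore d¹⁰.
Coordination number: 3.
Three ligands around a d¹⁰ centre minimise repulsion in a trigonal-planar arrangement.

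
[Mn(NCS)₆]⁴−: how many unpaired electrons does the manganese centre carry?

5

Summing ligand charges against the −4 overall charge gives an oxidation state of +2 for manganese.
Manganese is a group-7 element; Mn(II) is therefore d⁵.
The spin state decides the count: Isothiocyanate is a weak-field ligand for a first-row metal, so the complex is high-spin.
An octahedral high-spin d⁵ ion is t₂g³e_g², giving 5 unpaired electrons.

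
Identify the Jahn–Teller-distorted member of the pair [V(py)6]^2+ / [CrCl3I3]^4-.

[CrCl3I3]^4-

[V(py)6]^2+: Pyridine is neutral; balancing the +2 overall charge requires V(II). Group 5 minus oxidation state 2 gives a d³ configuration. The d³ configuration leaves the e_g set evenly filled (or empty) — no strong Jahn–Teller driving force.
[CrCl3I3]^4-: Ligand charges: each chloride is −1; each iodide is −1. With an overall charge of −4 the chromium centre must be in the +2 oxidation state. Cr sits in group 6, so the d-electron count is 6 − 2 = 4. Chloride and iodide are weak-field ligands for a first-row metal, so the complex is high-spin. The t₂g³e_g¹ (high-spin) configuration has an unevenly filled e_g set; the Jahn–Teller theorem predicts a tetragonal distortion (typically axial elongation) to lift the degeneracy.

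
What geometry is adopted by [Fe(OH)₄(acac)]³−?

Ligand charges: each hydroxide is −1; each acetylacetonate is −1. With an overall charge of −3 the iron centre must be in the +2 oxidation state.
Group 8 minus oxidation state 2 gives a d⁶ configuration.
Counting donor atoms: 4×hydroxide (monodentate) → 4 donors; 1×acetylacetonate (bidentate) → 2 donors. Coordination number = 6.
Six donors around a single metal centre give an octahedral coordination sphere.

octahedral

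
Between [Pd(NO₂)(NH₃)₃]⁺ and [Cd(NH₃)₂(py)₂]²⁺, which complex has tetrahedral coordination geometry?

[Cd(NH₃)₂(py)₂]²⁺

For [Pd(NO₂)(NH₃)₃]⁺: Ligand charges: each nitro (N-bound nitrite) is −1; ammonia is neutral. With an overall charge of +1 the palladium centre must be in the +2 oxidation state. Palladium is a group-10 element; Pd(II) is therefore d⁸. A 4d d⁸ ion has a large crystal-field splitting; square planar leaves the high-energy d_{x²−y²} orbital empty and maximises CFSE. → square planar.
For [Cd(NH₃)₂(py)₂]²⁺: Summing ligand charges against the +2 overall charge gives an oxidation state of +2 for cadmium. Group 12 minus oxidation state 2 gives a d¹⁰ configuration. A d¹⁰ ion has no crystal-field stabilisation preference between square planar and tetrahedral, so four ligands adopt the sterically favoured tetrahedral geometry. → tetrahedral.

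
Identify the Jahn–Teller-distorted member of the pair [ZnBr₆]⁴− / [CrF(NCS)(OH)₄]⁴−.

[CrF(NCS)(OH)₄]⁴−

[ZnBr₆]⁴−: Each bromide is −1; balancing the −4 overall charge requires Zn(II). Zinc is a group-12 element; Zn(II) is therefore d¹⁰. The d¹⁰ configuration leaves the e_g set evenly filled (or empty) — no strong Jahn–Teller driving force.
[CrF(NCS)(OH)₄]⁴−: Ligand charges: each fluoride is −1; each isothiocyanate is −1; each hydroxide is −1. With an overall charge of −4 the chromium centre must be in the +2 oxidation state. Chromium is a group-6 element; Cr(II) is therefore d⁴. Fluoride, hydroxide, and isothiocyanate are weak-field ligands for a first-row metal, so the complex is high-spin. The t₂g³e_g¹ (high-spin) configuration has an unevenly filled e_g set; the Jahn–Teller theorem predicts a tetragonal distortion (typically axial elongation) to lift the degeneracy.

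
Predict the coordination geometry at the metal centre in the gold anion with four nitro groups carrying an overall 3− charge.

Summing ligand charges against the −3 overall charge gives an oxidation state of +1 for gold.
Group 11 minus oxidation state 1 gives a d¹⁰ configuration.
Coordination number: 4.
A d¹⁰ ion has no crystal-field stabilisation preference between square planar and tetrahedral, so four ligands adopt the sterically favoured tetrahedral geometry.

tetrahedral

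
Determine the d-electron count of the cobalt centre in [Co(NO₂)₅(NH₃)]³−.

Ligand charges: each nitro (N-bound nitrite) is −1; ammonia is neutral. With an overall charge of −3 the cobalt centre must be in the +2 oxidation state.
Co sits in group 9, so the d-electron count is 9 − 2 = 7.

d7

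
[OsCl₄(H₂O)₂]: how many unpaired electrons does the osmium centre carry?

Each chloride is −1; water is neutral; balancing the 0 overall charge requires Os(IV).
Osmium is a group-8 element; Os(IV) is therefore d⁴.
The spin state decides the count: a 5d ion has a large Δₒ and is invariably low-spin.
An octahedral low-spin d⁴ ion is t₂g⁴e_g⁰, giving 2 unpaired electrons.

2 unpaired electrons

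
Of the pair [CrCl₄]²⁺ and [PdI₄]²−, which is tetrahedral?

[CrCl₄]²⁺

For [CrCl₄]²⁺: Summing ligand charges against the +2 overall charge gives an oxidation state of +6 for chromium. Group 6 minus oxidation state 6 gives a d⁰ configuration. A d⁰ ion has no crystal-field stabilisation preference between square planar and tetrahedral, so four ligands adopt the sterically favoured tetrahedral geometry. → tetrahedral.
For [PdI₄]²−: Ligand charges: each iodide is −1. With an overall charge of −2 the palladium centre must be in the +2 oxidation state. Group 10 minus oxidation state 2 gives a d⁸ configuration. A 4d d⁸ ion has a large crystal-field splitting; square planar leaves the high-energy d_{x²−y²} orbital empty and maximises CFSE. → square planar.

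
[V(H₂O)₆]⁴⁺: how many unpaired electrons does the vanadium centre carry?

Ligand charges: water is neutral. With an overall charge of +4 the vanadium centre must be in the +4 oxidation state.
Group 5 minus oxidation state 4 gives a d¹ configuration.
In an octahedral field the d¹ configuration is t₂g¹e_g⁰ (only one arrangement possible), giving 1 unpaired electron.

1 unpaired electron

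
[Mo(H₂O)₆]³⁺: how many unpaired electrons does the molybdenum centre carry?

3

Water is neutral; balancing the +3 overall charge requires Mo(III).
Molybdenum is a group-6 element; Mo(III) is therefore d³.
In an octahedral field the d³ configuration is t₂g³e_g⁰ (only one arrangement possible), giving 3 unpaired electrons.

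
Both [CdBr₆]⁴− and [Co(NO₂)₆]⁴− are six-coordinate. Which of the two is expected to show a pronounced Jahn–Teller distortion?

[CdBr₆]⁴−: Ligand charges: each bromide is −1. With an overall charge of −4 the cadmium centre must be in the +2 oxidation state. Group 12 minus oxidation state 2 gives a d¹⁰ configuration. The d¹⁰ configuration leaves the e_g set evenly filled (or empty) — no strong Jahn–Teller driving force.
[Co(NO₂)₆]⁴−: Summing ligand charges against the −4 overall charge gives an oxidation state of +2 for cobalt. Group 9 minus oxidation state 2 gives a d⁷ configuration. Nitro (N-bound nitrite) is a strong-field ligand (high in the spectrochemical series) for a first-row metal, so the complex is low-spin. The t₂g⁶e_g¹ (low-spin) configuration has an unevenly filled e_g set; the Jahn–Teller theorem predicts a tetragonal distortion (typically axial elongation) to lift the degeneracy.

[Co(NO₂)₆]⁴−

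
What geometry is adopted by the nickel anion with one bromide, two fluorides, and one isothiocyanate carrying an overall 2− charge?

Summing ligand charges against the −2 overall charge gives an oxidation state of +2 for nickel.
Group 10 minus oxidation state 2 gives a d⁸ configuration.
With 4 monodentate ligands the coordination number is 4.
Bromide, fluoride, and isothiocyanate are weak-field ligands.
With weak-field ligands the CFSE gain from square planar is small, so a 3d d⁸ ion takes the sterically preferred tetrahedral geometry.

tetrahedral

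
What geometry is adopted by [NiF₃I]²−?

Ligand charges: each fluoride is −1; each iodide is −1. With an overall charge of −2 the nickel centre must be in the +2 oxidation state.
Group 10 minus oxidation state 2 gives a d⁸ configuration.
With 4 monodentate ligands the coordination number is 4.
Fluoride and iodide are weak-field ligands.
With weak-field ligands the CFSE gain from square planar is small, so a 3d d⁸ ion takes the sterically preferred tetrahedral geometry.

tetrahedral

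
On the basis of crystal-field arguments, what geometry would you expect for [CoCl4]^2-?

tetrahedral

Ligand charges: each chloride is −1. With an overall charge of −2 the cobalt centre must be in the +2 oxidation state.
Cobalt is a group-9 element; Co(II) is therefore d⁷.
With 4 monodentate ligands the coordination number is 4.
Chloride is a weak-field ligand.
For a high-spin 3d d⁷ ion with weak-field ligands the small Δₜ gives little square-planar CFSE advantage, so four ligands adopt the sterically favoured tetrahedral geometry.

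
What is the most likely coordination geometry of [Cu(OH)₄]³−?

Summing ligand charges against the −3 overall charge gives an oxidation state of +1 for copper.
Copper is a group-11 element; Cu(I) is therefore d¹⁰.
With 4 monodentate ligands the coordination number is 4.
A d¹⁰ ion has no crystal-field stabilisation preference between square planar and tetrahedral, so four ligands adopt the sterically favoured tetrahedral geometry.

tetrahedral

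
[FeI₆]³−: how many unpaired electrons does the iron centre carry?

5

Each iodide is −1; balancing the −3 overall charge requires Fe(III).
Group 8 minus oxidation state 3 gives a d⁵ configuration.
The spin state decides the count: Iodide is a weak-field ligand for a first-row metal, so the complex is high-spin.
An octahedral high-spin d⁵ ion is t₂g³e_g², giving 5 unpaired electrons.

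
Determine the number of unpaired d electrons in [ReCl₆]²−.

3

Summing ligand charges against the −2 overall charge gives an oxidation state of +4 for rhenium.
Group 7 minus oxidation state 4 gives a d³ configuration.
In an octahedral field the d³ configuration is t₂g³e_g⁰ (only one arrangement possible), giving 3 unpaired electrons.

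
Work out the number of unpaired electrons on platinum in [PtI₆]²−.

0

Each iodide is −1; balancing the −2 overall charge requires Pt(IV).
Pt sits in group 10, so the d-electron count is 10 − 4 = 6.
The spin state decides the count: a 5d ion has a large Δₒ and is invariably low-spin.
An octahedral low-spin d⁶ ion is t₂g⁶e_g⁰, giving 0 unpaired electrons.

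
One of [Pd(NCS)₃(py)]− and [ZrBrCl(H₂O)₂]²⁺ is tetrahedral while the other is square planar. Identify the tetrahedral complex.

[ZrBrCl(H₂O)₂]²⁺

For [Pd(NCS)₃(py)]−: Ligand charges: each isothiocyanate is −1; pyridine is neutral. With an overall charge of −1 the palladium centre must be in the +2 oxidation state. Pd sits in group 10, so the d-electron count is 10 − 2 = 8. A 4d d⁸ ion has a large crystal-field splitting; square planar leaves the high-energy d_{x²−y²} orbital empty and maximises CFSE. → square planar.
For [ZrBrCl(H₂O)₂]²⁺: Each bromide is −1; each chloride is −1; water is neutral; balancing the +2 overall charge requires Zr(IV). Group 4 minus oxidation state 4 gives a d⁰ configuration. A d⁰ ion has no crystal-field stabilisation preference between square planar and tetrahedral, so four ligands adopt the sterically favoured tetrahedral geometry. → tetrahedral.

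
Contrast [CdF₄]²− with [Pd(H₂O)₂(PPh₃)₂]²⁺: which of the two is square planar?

For [CdF₄]²−: Each fluoride is −1; balancing the −2 overall charge requires Cd(II). Cd sits in group 12, so the d-electron count is 12 − 2 = 10. A d¹⁰ ion has no crystal-field stabilisation preference between square planar and tetrahedral, so four ligands adopt the sterically favoured tetrahedral geometry. → tetrahedral.
For [Pd(H₂O)₂(PPh₃)₂]²⁺: Water is neutral; triphenylphosphine is neutral; balancing the +2 overall charge requires Pd(II). Pd sits in group 10, so the d-electron count is 10 − 2 = 8. A 4d d⁸ ion has a large crystal-field splitting; square planar leaves the high-energy d_{x²−y²} orbital empty and maximises CFSE. → square planar.

[Pd(H₂O)₂(PPh₃)₂]²⁺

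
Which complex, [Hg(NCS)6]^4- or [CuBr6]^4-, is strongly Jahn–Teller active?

[Hg(NCS)6]^4-: Each isothiocyanate is −1; balancing the −4 overall charge requires Hg(II). Group 12 minus oxidation state 2 gives a d¹⁰ configuration. The d¹⁰ configuration leaves the e_g set evenly filled (or empty) — no strong Jahn–Teller driving force.
[CuBr6]^4-: Each bromide is −1; balancing the −4 overall charge requires Cu(II). Group 11 minus oxidation state 2 gives a d⁹ configuration. The t₂g⁶e_g³ configuration has an unevenly filled e_g set; the Jahn–Teller theorem predicts a tetragonal distortion (typically axial elongation) to lift the degeneracy.

[CuBr6]^4-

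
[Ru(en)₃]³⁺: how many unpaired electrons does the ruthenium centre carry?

1 unpaired electron

Summing ligand charges against the +3 overall charge gives an oxidation state of +3 for ruthenium.
Ruthenium is a group-8 element; Ru(III) is therefore d⁵.
Counting donor atoms: 3×ethylenediamine (bidentate) → 6 donors. Coordination number = 6.
The spin state decides the count: a 4d ion has a large Δₒ and is invariably low-spin.
An octahedral low-spin d⁵ ion is t₂g⁵e_g⁰, giving 1 unpaired electron.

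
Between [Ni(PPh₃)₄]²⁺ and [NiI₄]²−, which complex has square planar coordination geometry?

[Ni(PPh₃)₄]²⁺

For [Ni(PPh₃)₄]²⁺: Triphenylphosphine is neutral; balancing the +2 overall charge requires Ni(II). Ni sits in group 10, so the d-electron count is 10 − 2 = 8. Triphenylphosphine is a strong-field ligand (high in the spectrochemical series). A 3d d⁸ ion with strong-field ligands gains enough CFSE to favour square planar over tetrahedral. → square planar.
For [NiI₄]²−: Ligand charges: each iodide is −1. With an overall charge of −2 the nickel centre must be in the +2 oxidation state. Group 10 minus oxidation state 2 gives a d⁸ configuration. Iodide is a weak-field ligand. With weak-field ligands the CFSE gain from square planar is small, so a 3d d⁸ ion takes the sterically preferred tetrahedral geometry. → tetrahedral.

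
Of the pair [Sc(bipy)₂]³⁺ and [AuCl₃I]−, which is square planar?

[AuCl₃I]−

For [Sc(bipy)₂]³⁺: Ligand charges: 2,2′-bipyridine is neutral. With an overall charge of +3 the scandium centre must be in the +3 oxidation state. Group 3 minus oxidation state 3 gives a d⁰ configuration. A d⁰ ion has no crystal-field stabilisation preference between square planar and tetrahedral, so four ligands adopt the sterically favoured tetrahedral geometry. → tetrahedral.
For [AuCl₃I]−: Summing ligand charges against the −1 overall charge gives an oxidation state of +3 for gold. Gold is a group-11 element; Au(III) is therefore d⁸. A 5d d⁸ ion has a large crystal-field splitting; square planar leaves the high-energy d_{x²−y²} orbital empty and maximises CFSE. → square planar.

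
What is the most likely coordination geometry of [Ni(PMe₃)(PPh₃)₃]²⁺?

square planar

Summing ligand charges against the +2 overall charge gives an oxidation state of +2 for nickel.
Ni sits in group 10, so the d-electron count is 10 − 2 = 8.
Coordination number: 4.
Trimethylphosphine and triphenylphosphine are strong-field ligands (high in the spectrochemical series).
A 3d d⁸ ion with strong-field ligands gains enough CFSE to favour square planar over tetrahedral.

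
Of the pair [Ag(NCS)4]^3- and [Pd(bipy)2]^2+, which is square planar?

[Pd(bipy)2]^2+

For [Ag(NCS)4]^3-: Ligand charges: each isothiocyanate is −1. With an overall charge of −3 the silver centre must be in the +1 oxidation state. Ag sits in group 11, so the d-electron count is 11 − 1 = 10. A d¹⁰ ion has no crystal-field stabilisation preference between square planar and tetrahedral, so four ligands adopt the sterically favoured tetrahedral geometry. → tetrahedral.
For [Pd(bipy)2]^2+: Summing ligand charges against the +2 overall charge gives an oxidation state of +2 for palladium. Palladium is a group-10 element; Pd(II) is therefore d⁸. A 4d d⁸ ion has a large crystal-field splitting; square planar leaves the high-energy d_{x²−y²} orbital empty and maximises CFSE. → square planar.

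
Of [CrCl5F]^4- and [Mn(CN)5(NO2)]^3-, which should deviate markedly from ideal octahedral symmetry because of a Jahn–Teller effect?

[CrCl5F]^4-

[CrCl5F]^4-: Summing ligand charges against the −4 overall charge gives an oxidation state of +2 for chromium. Cr sits in group 6, so the d-electron count is 6 − 2 = 4. Chloride and fluoride are weak-field ligands for a first-row metal, so the complex is high-spin. The t₂g³e_g¹ (high-spin) configuration has an unevenly filled e_g set; the Jahn–Teller theorem predicts a tetragonal distortion (typically axial elongation) to lift the degeneracy.
[Mn(CN)5(NO2)]^3-: Ligand charges: each cyanide is −1; each nitro (N-bound nitrite) is −1. With an overall charge of −3 the manganese centre must be in the +3 oxidation state. Mn sits in group 7, so the d-electron count is 7 − 3 = 4. Cyanide and nitro (N-bound nitrite) are strong-field ligands (high in the spectrochemical series) for a first-row metal, so the complex is low-spin. The d⁴ configuration leaves the e_g set evenly filled (or empty) — no strong Jahn–Teller driving force.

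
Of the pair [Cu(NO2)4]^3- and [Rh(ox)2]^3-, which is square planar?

[Rh(ox)2]^3-

For [Cu(NO2)4]^3-: Each nitro (N-bound nitrite) is −1; balancing the −3 overall charge requires Cu(I). Copper is a group-11 element; Cu(I) is therefore d¹⁰. A d¹⁰ ion has no crystal-field stabilisation preference between square planar and tetrahedral, so four ligands adopt the sterically favoured tetrahedral geometry. → tetrahedral.
For [Rh(ox)2]^3-: Summing ligand charges against the −3 overall charge gives an oxidation state of +1 for rhodium. Group 9 minus oxidation state 1 gives a d⁸ configuration. A 4d d⁸ ion has a large crystal-field splitting; square planar leaves the high-energy d_{x²−y²} orbital empty and maximises CFSE. → square planar.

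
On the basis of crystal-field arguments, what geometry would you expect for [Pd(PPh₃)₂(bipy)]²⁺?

Summing ligand charges against the +2 overall charge gives an oxidation state of +2 for palladium.
Group 10 minus oxidation state 2 gives a d⁸ configuration.
Counting donor atoms: 2×triphenylphosphine (monodentate) → 2 donors; 1×2,2′-bipyridine (bidentate) → 2 donors. Coordination number = 4.
A 4d d⁸ ion has a large crystal-field splitting; square planar leaves the high-energy d_{x²−y²} orbital empty and maximises CFSE.

square planar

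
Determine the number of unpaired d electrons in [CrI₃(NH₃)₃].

Each iodide is −1; ammonia is neutral; balancing the 0 overall charge requires Cr(III).
Cr sits in group 6, so the d-electron count is 6 − 3 = 3.
In an octahedral field the d³ configuration is t₂g³e_g⁰ (only one arrangement possible), giving 3 unpaired electrons.

3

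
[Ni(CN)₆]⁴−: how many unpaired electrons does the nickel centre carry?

2

Summing ligand charges against the −4 overall charge gives an oxidation state of +2 for nickel.
Ni sits in group 10, so the d-electron count is 10 − 2 = 8.
In an octahedral field the d⁸ configuration is t₂g⁶e_g² (only one arrangement possible), giving 2 unpaired electrons.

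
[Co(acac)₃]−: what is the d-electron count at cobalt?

Each acetylacetonate is −1; balancing the −1 overall charge requires Co(II).
Co sits in group 9, so the d-electron count is 9 − 2 = 7.

d7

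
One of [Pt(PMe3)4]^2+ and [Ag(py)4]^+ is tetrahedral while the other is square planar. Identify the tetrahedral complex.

For [Pt(PMe3)4]^2+: Trimethylphosphine is neutral; balancing the +2 overall charge requires Pt(II). Platinum is a group-10 element; Pt(II) is therefore d⁸. A 5d d⁸ ion has a large crystal-field splitting; square planar leaves the high-energy d_{x²−y²} orbital empty and maximises CFSE. → square planar.
For [Ag(py)4]^+: Pyridine is neutral; balancing the +1 overall charge requires Ag(I). Ag sits in group 11, so the d-electron count is 11 − 1 = 10. A d¹⁰ ion has no crystal-field stabilisation preference between square planar and tetrahedral, so four ligands adopt the sterically favoured tetrahedral geometry. → tetrahedral.

[Ag(py)4]^+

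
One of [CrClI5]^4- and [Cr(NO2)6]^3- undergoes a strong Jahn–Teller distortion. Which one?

[CrClI5]^4-: Summing ligand charges against the −4 overall charge gives an oxidation state of +2 for chromium. Group 6 minus oxidation state 2 gives a d⁴ configuration. Chloride and iodide are weak-field ligands for a first-row metal, so the complex is high-spin. The t₂g³e_g¹ (high-spin) configuration has an unevenly filled e_g set; the Jahn–Teller theorem predicts a tetragonal distortion (typically axial elongation) to lift the degeneracy.
[Cr(NO2)6]^3-: Each nitro (N-bound nitrite) is −1; balancing the −3 overall charge requires Cr(III). Group 6 minus oxidation state 3 gives a d³ configuration. The d³ configuration leaves the e_g set evenly filled (or empty) — no strong Jahn–Teller driving force.

[CrClI5]^4-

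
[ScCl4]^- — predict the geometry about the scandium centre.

tetrahedral

Summing ligand charges against the −1 overall charge gives an oxidation state of +3 for scandium.
Scandium is a group-3 element; Sc(III) is therefore d⁰.
Coordination number: 4.
A d⁰ ion has no crystal-field stabilisation preference between square planar and tetrahedral, so four ligands adopt the sterically favoured tetrahedral geometry.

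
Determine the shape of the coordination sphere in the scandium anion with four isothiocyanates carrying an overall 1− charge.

tetrahedral

Ligand charges: each isothiocyanate is −1. With an overall charge of −1 the scandium centre must be in the +3 oxidation state.
Group 3 minus oxidation state 3 gives a d⁰ configuration.
With 4 monodentate ligands the coordination number is 4.
A d⁰ ion has no crystal-field stabilisation preference between square planar and tetrahedral, so four ligands adopt the sterically favoured tetrahedral geometry.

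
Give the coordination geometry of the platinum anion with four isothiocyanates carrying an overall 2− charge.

square planar

Summing ligand charges against the −2 overall charge gives an oxidation state of +2 for platinum.
Platinum is a group-10 element; Pt(II) is therefore d⁸.
Coordination number: 4.
A 5d d⁸ ion has a large crystal-field splitting; square planar leaves the high-energy d_{x²−y²} orbital empty and maximises CFSE.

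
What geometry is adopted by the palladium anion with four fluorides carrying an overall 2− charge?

Ligand charges: each fluoride is −1. With an overall charge of −2 the palladium centre must be in the +2 oxidation state.
Palladium is a group-10 element; Pd(II) is therefore d⁸.
With 4 monodentate ligands the coordination number is 4.
A 4d d⁸ ion has a large crystal-field splitting; square planar leaves the high-energy d_{x²−y²} orbital empty and maximises CFSE.

square planar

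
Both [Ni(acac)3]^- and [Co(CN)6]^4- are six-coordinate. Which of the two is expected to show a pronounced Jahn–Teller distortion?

[Co(CN)6]^4-

[Ni(acac)3]^-: Summing ligand charges against the −1 overall charge gives an oxidation state of +2 for nickel. Ni sits in group 10, so the d-electron count is 10 − 2 = 8. The d⁸ configuration leaves the e_g set evenly filled (or empty) — no strong Jahn–Teller driving force.
[Co(CN)6]^4-: Ligand charges: each cyanide is −1. With an overall charge of −4 the cobalt centre must be in the +2 oxidation state. Group 9 minus oxidation state 2 gives a d⁷ configuration. Cyanide is a strong-field ligand (high in the spectrochemical series) for a first-row metal, so the complex is low-spin. The t₂g⁶e_g¹ (low-spin) configuration has an unevenly filled e_g set; the Jahn–Teller theorem predicts a tetragonal distortion (typically axial elongation) to lift the degeneracy.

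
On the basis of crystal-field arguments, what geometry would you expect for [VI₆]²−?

octahedral

Ligand charges: each iodide is −1. With an overall charge of −2 the vanadium centre must be in the +4 oxidation state.
Group 5 minus oxidation state 4 gives a d¹ configuration.
With 6 monodentate ligands the coordination number is 6.
Six donors around a single metal centre give an octahedral coordination sphere.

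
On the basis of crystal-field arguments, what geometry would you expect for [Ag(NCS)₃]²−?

Summing ligand charges against the −2 overall charge gives an oxidation state of +1 for silver.
Silver is a group-11 element; Ag(I) is therefore d¹⁰.
With 3 monodentate ligands the coordination number is 3.
Three ligands around a d¹⁰ centre minimise repulsion in a trigonal-planar arrangement.

trigonal planar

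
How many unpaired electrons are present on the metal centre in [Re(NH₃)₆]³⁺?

Summing ligand charges against the +3 overall charge gives an oxidation state of +3 for rhenium.
Re sits in group 7, so the d-electron count is 7 − 3 = 4.
The spin state decides the count: a 5d ion has a large Δₒ and is invariably low-spin.
An octahedral low-spin d⁴ ion is t₂g⁴e_g⁰, giving 2 unpaired electrons.

2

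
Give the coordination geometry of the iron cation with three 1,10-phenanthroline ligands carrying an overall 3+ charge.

1,10-phenanthroline is neutral; balancing the +3 overall charge requires Fe(III).
Fe sits in group 8, so the d-electron count is 8 − 3 = 5.
Counting donor atoms: 3×1,10-phenanthroline (bidentate) → 6 donors. Coordination number = 6.
Six donors around a single metal centre give an octahedral coordination sphere.

octahedral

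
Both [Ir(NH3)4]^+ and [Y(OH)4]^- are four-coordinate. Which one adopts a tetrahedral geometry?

For [Ir(NH3)4]^+: Ligand charges: ammonia is neutral. With an overall charge of +1 the iridium centre must be in the +1 oxidation state. Group 9 minus oxidation state 1 gives a d⁸ configuration. A 5d d⁸ ion has a large crystal-field splitting; square planar leaves the high-energy d_{x²−y²} orbital empty and maximises CFSE. → square planar.
For [Y(OH)4]^-: Each hydroxide is −1; balancing the −1 overall charge requires Y(III). Yttrium is a group-3 element; Y(III) is therefore d⁰. A d⁰ ion has no crystal-field stabilisation preference between square planar and tetrahedral, so four ligands adopt the sterically favoured tetrahedral geometry. → tetrahedral.

[Y(OH)4]^-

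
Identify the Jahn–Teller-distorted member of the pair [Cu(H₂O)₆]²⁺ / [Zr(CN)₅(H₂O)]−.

[Cu(H₂O)₆]²⁺

[Cu(H₂O)₆]²⁺: Water is neutral; balancing the +2 overall charge requires Cu(II). Copper is a group-11 element; Cu(II) is therefore d⁹. The t₂g⁶e_g³ configuration has an unevenly filled e_g set; the Jahn–Teller theorem predicts a tetragonal distortion (typically axial elongation) to lift the degeneracy.
[Zr(CN)₅(H₂O)]−: Each cyanide is −1; water is neutral; balancing the −1 overall charge requires Zr(IV). Group 4 minus oxidation state 4 gives a d⁰ configuration. The d⁰ configuration leaves the e_g set evenly filled (or empty) — no strong Jahn–Teller driving force.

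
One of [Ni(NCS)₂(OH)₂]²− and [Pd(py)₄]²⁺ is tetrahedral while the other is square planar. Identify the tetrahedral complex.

For [Ni(NCS)₂(OH)₂]²−: Each isothiocyanate is −1; each hydroxide is −1; balancing the −2 overall charge requires Ni(II). Group 10 minus oxidation state 2 gives a d⁸ configuration. Hydroxide and isothiocyanate are weak-field ligands. With weak-field ligands the CFSE gain from square planar is small, so a 3d d⁸ ion takes the sterically preferred tetrahedral geometry. → tetrahedral.
For [Pd(py)₄]²⁺: Ligand charges: pyridine is neutral. With an overall charge of +2 the palladium centre must be in the +2 oxidation state. Palladium is a group-10 element; Pd(II) is therefore d⁸. A 4d d⁸ ion has a large crystal-field splitting; square planar leaves the high-energy d_{x²−y²} orbital empty and maximises CFSE. → square planar.

[Ni(NCS)₂(OH)₂]²−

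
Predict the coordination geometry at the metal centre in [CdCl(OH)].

linear

Each chloride is −1; each hydroxide is −1; balancing the 0 overall charge requires Cd(II).
Group 12 minus oxidation state 2 gives a d¹⁰ configuration.
Coordination number: 2.
A d¹⁰ ion with only two ligands adopts a linear arrangement (sp hybridisation; no CFSE preference).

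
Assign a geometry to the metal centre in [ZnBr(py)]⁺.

Summing ligand charges against the +1 overall charge gives an oxidation state of +2 for zinc.
Zn sits in group 12, so the d-electron count is 12 − 2 = 10.
With 2 monodentate ligands the coordination number is 2.
A d¹⁰ ion with only two ligands adopts a linear arrangement (sp hybridisation; no CFSE preference).

linear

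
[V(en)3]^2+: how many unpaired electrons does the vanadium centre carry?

Summing ligand charges against the +2 overall charge gives an oxidation state of +2 for vanadium.
Group 5 minus oxidation state 2 gives a d³ configuration.
Counting donor atoms: 3×ethylenediamine (bidentate) → 6 donors. Coordination number = 6.
In an octahedral field the d³ configuration is t₂g³e_g⁰ (only one arrangement possible), giving 3 unpaired electrons.

3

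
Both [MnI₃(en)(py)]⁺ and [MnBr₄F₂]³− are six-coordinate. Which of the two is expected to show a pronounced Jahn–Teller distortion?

[MnI₃(en)(py)]⁺: Ligand charges: each iodide is −1; ethylenediamine is neutral; pyridine is neutral. With an overall charge of +1 the manganese centre must be in the +4 oxidation state. Group 7 minus oxidation state 4 gives a d³ configuration. The d³ configuration leaves the e_g set evenly filled (or empty) — no strong Jahn–Teller driving force.
[MnBr₄F₂]³−: Ligand charges: each bromide is −1; each fluoride is −1. With an overall charge of −3 the manganese centre must be in the +3 oxidation state. Group 7 minus oxidation state 3 gives a d⁴ configuration. Bromide and fluoride are weak-field ligands for a first-row metal, so the complex is high-spin. The t₂g³e_g¹ (high-spin) configuration has an unevenly filled e_g set; the Jahn–Teller theorem predicts a tetragonal distortion (typically axial elongation) to lift the degeneracy.

[MnBr₄F₂]³−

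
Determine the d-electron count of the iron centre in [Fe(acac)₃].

d⁵

Each acetylacetonate is −1; balancing the 0 overall charge requires Fe(III).
Fe sits in group 8, so the d-electron count is 8 − 3 = 5.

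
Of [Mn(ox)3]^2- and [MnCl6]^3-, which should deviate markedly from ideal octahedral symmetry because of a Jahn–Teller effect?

[Mn(ox)3]^2-: Ligand charges: each oxalate is −2. With an overall charge of −2 the manganese centre must be in the +4 oxidation state. Mn sits in group 7, so the d-electron count is 7 − 4 = 3. The d³ configuration leaves the e_g set evenly filled (or empty) — no strong Jahn–Teller driving force.
[MnCl6]^3-: Ligand charges: each chloride is −1. With an overall charge of −3 the manganese centre must be in the +3 oxidation state. Mn sits in group 7, so the d-electron count is 7 − 3 = 4. Chloride is a weak-field ligand for a first-row metal, so the complex is high-spin. The t₂g³e_g¹ (high-spin) configuration has an unevenly filled e_g set; the Jahn–Teller theorem predicts a tetragonal distortion (typically axial elongation) to lift the degeneracy.

[MnCl6]^3-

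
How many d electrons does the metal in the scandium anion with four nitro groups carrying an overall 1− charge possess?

d⁰

Each nitro (N-bound nitrite) is −1; balancing the −1 overall charge requires Sc(III).
Group 3 minus oxidation state 3 gives a d⁰ configuration.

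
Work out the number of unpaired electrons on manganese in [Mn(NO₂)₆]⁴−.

1

Ligand charges: each nitro (N-bound nitrite) is −1. With an overall charge of −4 the manganese centre must be in the +2 oxidation state.
Manganese is a group-7 element; Mn(II) is therefore d⁵.
The spin state decides the count: Nitro (N-bound nitrite) is a strong-field ligand (high in the spectrochemical series) for a first-row metal, so the complex is low-spin.
An octahedral low-spin d⁵ ion is t₂g⁵e_g⁰, giving 1 unpaired electron.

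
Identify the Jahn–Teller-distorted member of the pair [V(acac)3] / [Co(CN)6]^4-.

[V(acac)3]: Each acetylacetonate is −1; balancing the 0 overall charge requires V(III). Vanadium is a group-5 element; V(III) is therefore d². The d² configuration leaves the e_g set evenly filled (or empty) — no strong Jahn–Teller driving force.
[Co(CN)6]^4-: Each cyanide is −1; balancing the −4 overall charge requires Co(II). Cobalt is a group-9 element; Co(II) is therefore d⁷. Cyanide is a strong-field ligand (high in the spectrochemical series) for a first-row metal, so the complex is low-spin. The t₂g⁶e_g¹ (low-spin) configuration has an unevenly filled e_g set; the Jahn–Teller theorem predicts a tetragonal distortion (typically axial elongation) to lift the degeneracy.

[Co(CN)6]^4-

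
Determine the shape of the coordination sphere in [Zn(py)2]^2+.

linear

Ligand charges: pyridine is neutral. With an overall charge of +2 the zinc centre must be in the +2 oxidation state.
Zinc is a group-12 element; Zn(II) is therefore d¹⁰.
With 2 monodentate ligands the coordination number is 2.
A d¹⁰ ion with only two ligands adopts a linear arrangement (sp hybridisation; no CFSE preference).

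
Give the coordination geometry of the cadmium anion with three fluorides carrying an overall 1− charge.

trigonal planar

Each fluoride is −1; balancing the −1 overall charge requires Cd(II).
Group 12 minus oxidation state 2 gives a d¹⁰ configuration.
Coordination number: 3.
Three ligands around a d¹⁰ centre minimise repulsion in a trigonal-planar arrangement.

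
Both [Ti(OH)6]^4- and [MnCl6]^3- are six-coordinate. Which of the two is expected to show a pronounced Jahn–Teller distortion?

[MnCl6]^3-

[Ti(OH)6]^4-: Summing ligand charges against the −4 overall charge gives an oxidation state of +2 for titanium. Ti sits in group 4, so the d-electron count is 4 − 2 = 2. The d² configuration leaves the e_g set evenly filled (or empty) — no strong Jahn–Teller driving force.
[MnCl6]^3-: Each chloride is −1; balancing the −3 overall charge requires Mn(III). Mn sits in group 7, so the d-electron count is 7 − 3 = 4. Chloride is a weak-field ligand for a first-row metal, so the complex is high-spin. The t₂g³e_g¹ (high-spin) configuration has an unevenly filled e_g set; the Jahn–Teller theorem predicts a tetragonal distortion (typically axial elongation) to lift the degeneracy.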